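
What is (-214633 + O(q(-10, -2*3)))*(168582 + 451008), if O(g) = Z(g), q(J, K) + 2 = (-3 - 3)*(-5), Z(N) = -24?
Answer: -132999330630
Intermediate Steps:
q(J, K) = 28 (q(J, K) = -2 + (-3 - 3)*(-5) = -2 - 6*(-5) = -2 + 30 = 28)
O(g) = -24
(-214633 + O(q(-10, -2*3)))*(168582 + 451008) = (-214633 - 24)*(168582 + 451008) = -214657*619590 = -132999330630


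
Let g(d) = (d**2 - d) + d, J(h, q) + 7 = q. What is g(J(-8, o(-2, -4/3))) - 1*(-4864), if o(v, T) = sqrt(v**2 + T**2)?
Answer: 44269/9 - 28*sqrt(13)/3 ≈ 4885.1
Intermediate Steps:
o(v, T) = sqrt(T**2 + v**2)
J(h, q) = -7 + q
g(d) = d**2
g(J(-8, o(-2, -4/3))) - 1*(-4864) = (-7 + sqrt((-4/3)**2 + (-2)**2))**2 - 1*(-4864) = (-7 + sqrt((-4*1/3)**2 + 4))**2 + 4864 = (-7 + sqrt((-4/3)**2 + 4))**2 + 4864 = (-7 + sqrt(16/9 + 4))**2 + 4864 = (-7 + sqrt(52/9))**2 + 4864 = (-7 + 2*sqrt(13)/3)**2 + 4864 = 4864 + (-7 + 2*sqrt(13)/3)**2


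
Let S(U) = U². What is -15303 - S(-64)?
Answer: -19399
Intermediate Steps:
-15303 - S(-64) = -15303 - 1*(-64)² = -15303 - 1*4096 = -15303 - 4096 = -19399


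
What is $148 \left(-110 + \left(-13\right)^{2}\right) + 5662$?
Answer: $14394$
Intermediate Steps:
$148 \left(-110 + \left(-13\right)^{2}\right) + 5662 = 148 \left(-110 + 169\right) + 5662 = 148 \cdot 59 + 5662 = 8732 + 5662 = 14394$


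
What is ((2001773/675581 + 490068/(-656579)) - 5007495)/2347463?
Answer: -2221185078122520446/1041269555969148737 ≈ -2.1332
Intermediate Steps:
((2001773/675581 + 490068/(-656579)) - 5007495)/2347463 = ((2001773*(1/675581) + 490068*(-1/656579)) - 5007495)*(1/2347463) = ((2001773/675581 - 490068/656579) - 5007495)*(1/2347463) = (983241485059/443572297399 - 5007495)*(1/2347463) = -2221185078122520446/443572297399*1/2347463 = -2221185078122520446/1041269555969148737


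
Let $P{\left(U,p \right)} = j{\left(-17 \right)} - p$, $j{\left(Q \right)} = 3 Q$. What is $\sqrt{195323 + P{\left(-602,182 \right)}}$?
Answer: $\sqrt{195090} \approx 441.69$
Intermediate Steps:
$P{\left(U,p \right)} = -51 - p$ ($P{\left(U,p \right)} = 3 \left(-17\right) - p = -51 - p$)
$\sqrt{195323 + P{\left(-602,182 \right)}} = \sqrt{195323 - 233} = \sqrt{195090}$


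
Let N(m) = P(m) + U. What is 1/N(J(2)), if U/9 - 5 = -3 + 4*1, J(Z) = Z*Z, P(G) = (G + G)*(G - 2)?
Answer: 1/70 ≈ 0.014286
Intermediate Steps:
P(G) = 2*G*(-2 + G) (P(G) = (2*G)*(-2 + G) = 2*G*(-2 + G))
J(Z) = Z²
U = 54 (U = 45 + 9*(-3 + 4*1) = 45 + 9*(-3 + 4) = 45 + 9*1 = 45 + 9 = 54)
N(m) = 54 + 2*m*(-2 + m) (N(m) = 2*m*(-2 + m) + 54 = 54 + 2*m*(-2 + m))
1/N(J(2)) = 1/(54 + 2*2²*(-2 + 2²)) = 1/(54 + 2*4*(-2 + 4)) = 1/(54 + 2*4*2) = 1/(54 + 16) = 1/70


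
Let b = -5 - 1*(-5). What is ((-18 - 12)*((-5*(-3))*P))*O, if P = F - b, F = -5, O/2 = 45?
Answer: 202500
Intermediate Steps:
O = 90 (O = 2*45 = 90)
b = 0 (b = -5 + 5 = 0)
P = -5 (P = -5 - 1*0 = -5 + 0 = -5)
((-18 - 12)*((-5*(-3))*P))*O = ((-18 - 12)*(-5*(-3)*(-5)))*90 = -450*(-5)*90 = -30*(-75)*90 = 2250*90 = 202500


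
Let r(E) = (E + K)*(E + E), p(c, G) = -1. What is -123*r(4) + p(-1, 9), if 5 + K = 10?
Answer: -8857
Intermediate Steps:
K = 5 (K = -5 + 10 = 5)
r(E) = 2*E*(5 + E) (r(E) = (E + 5)*(E + E) = (5 + E)*(2*E) = 2*E*(5 + E))
-123*r(4) + p(-1, 9) = -246*4*(5 + 4) - 1 = -246*4*9 - 1 = -123*72 - 1 = -8856 - 1 = -8857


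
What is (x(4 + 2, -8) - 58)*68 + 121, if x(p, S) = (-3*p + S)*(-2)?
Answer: -287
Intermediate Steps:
x(p, S) = -2*S + 6*p (x(p, S) = (S - 3*p)*(-2) = -2*S + 6*p)
(x(4 + 2, -8) - 58)*68 + 121 = ((-2*(-8) + 6*(4 + 2)) - 58)*68 + 121 = ((16 + 6*6) - 58)*68 + 121 = ((16 + 36) - 58)*68 + 121 = (52 - 58)*68 + 121 = -6*68 + 121 = -408 + 121 = -287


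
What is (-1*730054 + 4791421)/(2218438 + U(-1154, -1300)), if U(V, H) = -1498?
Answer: 1353789/738980 ≈ 1.8320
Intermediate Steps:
(-1*730054 + 4791421)/(2218438 + U(-1154, -1300)) = (-1*730054 + 4791421)/(2218438 - 1498) = (-730054 + 4791421)/2216940 = 4061367*(1/2216940) = 1353789/738980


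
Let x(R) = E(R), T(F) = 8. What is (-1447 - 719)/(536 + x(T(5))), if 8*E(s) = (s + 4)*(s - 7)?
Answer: -4332/1075 ≈ -4.0298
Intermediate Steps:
E(s) = (-7 + s)*(4 + s)/8 (E(s) = ((s + 4)*(s - 7))/8 = ((4 + s)*(-7 + s))/8 = ((-7 + s)*(4 + s))/8 = (-7 + s)*(4 + s)/8)
x(R) = -7/2 - 3*R/8 + R²/8
(-1447 - 719)/(536 + x(T(5))) = (-1447 - 719)/(536 + (-7/2 - 3/8*8 + (⅛)*8²)) = -2166/(536 + (-7/2 - 3 + (⅛)*64)) = -2166/(536 + (-7/2 - 3 + 8)) = -2166/(536 + 3/2) = -2166/1075/2 = -2166*2/1075 = -4332/1075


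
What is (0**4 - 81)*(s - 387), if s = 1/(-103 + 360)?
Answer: 8056098/257 ≈ 31347.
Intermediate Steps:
s = 1/257 ≈ 0.0038911
(0**4 - 81)*(s - 387) = (0**4 - 81)*(1/257 - 387) = (0 - 81)*(-99458/257) = -81*(-99458/257) = 8056098/257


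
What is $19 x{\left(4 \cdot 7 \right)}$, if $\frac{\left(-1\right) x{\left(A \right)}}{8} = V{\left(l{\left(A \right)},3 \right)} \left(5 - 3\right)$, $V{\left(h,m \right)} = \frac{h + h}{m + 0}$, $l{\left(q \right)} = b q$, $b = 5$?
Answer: $- \frac{85120}{3} \approx -28373.0$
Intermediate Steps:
$l{\left(q \right)} = 5 q$
$V{\left(h,m \right)} = \frac{2 h}{m}$
$x{\left(A \right)} = - \frac{160 A}{3}$ ($x{\left(A \right)} = - 8 \frac{2 \cdot 5 A}{3} \left(5 - 3\right) = - 8 \cdot 2 \cdot 5 A \frac{1}{3} \cdot 2 = - 8 \frac{10 A}{3} \cdot 2 = - 8 \frac{20 A}{3} = - \frac{160 A}{3}$)
$19 x{\left(4 \cdot 7 \right)} = 19 \left(- \frac{160 \cdot 4 \cdot 7}{3}\right) = 19 \left(\left(- \frac{160}{3}\right) 28\right) = 19 \left(- \frac{4480}{3}\right) = - \frac{85120}{3}$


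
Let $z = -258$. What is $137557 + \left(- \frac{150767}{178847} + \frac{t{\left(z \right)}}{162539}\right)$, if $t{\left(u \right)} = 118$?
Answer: $\frac{3998704206788414}{29069612533} \approx 1.3756 \cdot 10^{5}$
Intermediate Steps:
$137557 + \left(- \frac{150767}{178847} + \frac{t{\left(z \right)}}{162539}\right) = 137557 + \left(- \frac{150767}{178847} + \frac{118}{162539}\right) = 137557 - \frac{24484413467}{29069612533} = \frac{3998704206788414}{29069612533}$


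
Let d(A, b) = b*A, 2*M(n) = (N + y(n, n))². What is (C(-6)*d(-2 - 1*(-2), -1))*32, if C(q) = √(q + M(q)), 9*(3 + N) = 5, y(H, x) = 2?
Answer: 0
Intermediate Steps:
N = -22/9 (N = -3 + (⅑)*5 = -3 + 5/9 = -22/9 ≈ -2.4444)
M(n) = 8/81 (M(n) = (-22/9 + 2)²/2 = (-4/9)²/2 = (½)*(16/81) = 8/81)
d(A, b) = A*b
C(q) = √(8/81 + q) (C(q) = √(q + 8/81) = √(8/81 + q))
(C(-6)*d(-2 - 1*(-2), -1))*32 = ((√(8 + 81*(-6))/9)*((-2 - 1*(-2))*(-1)))*32 = ((√(8 - 486)/9)*((-2 + 2)*(-1)))*32 = ((√(-478)/9)*(0*(-1)))*32 = (((I*√478)/9)*0)*32 = ((I*√478/9)*0)*32 = 0*32 = 0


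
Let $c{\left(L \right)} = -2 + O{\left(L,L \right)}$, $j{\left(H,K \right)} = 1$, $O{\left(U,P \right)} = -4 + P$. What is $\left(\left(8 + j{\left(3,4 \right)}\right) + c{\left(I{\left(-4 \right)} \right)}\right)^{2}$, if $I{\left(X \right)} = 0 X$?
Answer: $9$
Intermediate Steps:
$I{\left(X \right)} = 0$
$c{\left(L \right)} = -6 + L$ ($c{\left(L \right)} = -2 + \left(-4 + L\right) = -6 + L$)
$\left(\left(8 + j{\left(3,4 \right)}\right) + c{\left(I{\left(-4 \right)} \right)}\right)^{2} = \left(\left(8 + 1\right) + \left(-6 + 0\right)\right)^{2} = \left(9 - 6\right)^{2} = 3^{2} = 9$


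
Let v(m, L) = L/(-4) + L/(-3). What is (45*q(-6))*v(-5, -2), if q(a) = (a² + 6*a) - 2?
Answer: -105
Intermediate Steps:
q(a) = -2 + a² + 6*a
v(m, L) = -7*L/12 (v(m, L) = L*(-¼) + L*(-⅓) = -L/4 - L/3 = -7*L/12)
(45*q(-6))*v(-5, -2) = (45*(-2 + (-6)² + 6*(-6)))*(-7/12*(-2)) = (45*(-2 + 36 - 36))*(7/6) = (45*(-2))*(7/6) = -90*7/6 = -105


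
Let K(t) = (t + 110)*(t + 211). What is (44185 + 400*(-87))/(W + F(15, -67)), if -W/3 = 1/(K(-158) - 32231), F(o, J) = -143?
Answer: -326363375/4972822 ≈ -65.629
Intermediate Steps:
K(t) = (110 + t)*(211 + t)
W = 3/34775 (W = -3/((23210 + (-158)**2 + 321*(-158)) - 32231) = -3/((23210 + 24964 - 50718) - 32231) = -3/(-2544 - 32231) = -3/(-34775) = -3*(-1/34775) = 3/34775 ≈ 8.6269e-5)
(44185 + 400*(-87))/(W + F(15, -67)) = (44185 + 400*(-87))/(3/34775 - 143) = (44185 - 34800)/(-4972822/34775) = 9385*(-34775/4972822) = -326363375/4972822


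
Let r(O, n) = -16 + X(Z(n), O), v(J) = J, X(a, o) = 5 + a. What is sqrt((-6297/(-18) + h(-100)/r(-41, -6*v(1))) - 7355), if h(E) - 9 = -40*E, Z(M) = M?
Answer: I*sqrt(75335262)/102 ≈ 85.094*I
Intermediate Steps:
h(E) = 9 - 40*E
r(O, n) = -11 + n (r(O, n) = -16 + (5 + n) = -11 + n)
sqrt((-6297/(-18) + h(-100)/r(-41, -6*v(1))) - 7355) = sqrt((-6297/(-18) + (9 - 40*(-100))/(-11 - 6*1)) - 7355) = sqrt((-6297*(-1/18) + (9 + 4000)/(-11 - 6)) - 7355) = sqrt((2099/6 + 4009/(-17)) - 7355) = sqrt((2099/6 + 4009*(-1/17)) - 7355) = sqrt((2099/6 - 4009/17) - 7355) = sqrt(11629/102 - 7355) = sqrt(-738581/102) = I*sqrt(75335262)/102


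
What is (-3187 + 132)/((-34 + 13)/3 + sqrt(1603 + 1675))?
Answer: -21385/3229 - 3055*sqrt(3278)/3229 ≈ -60.791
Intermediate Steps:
(-3187 + 132)/((-34 + 13)/3 + sqrt(1603 + 1675)) = -3055/(-21*1/3 + sqrt(3278)) = -3055/(-7 + sqrt(3278))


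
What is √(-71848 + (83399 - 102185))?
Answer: I*√90634 ≈ 301.05*I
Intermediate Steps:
√(-71848 + (83399 - 102185)) = √(-71848 - 18786) = √(-90634) = I*√90634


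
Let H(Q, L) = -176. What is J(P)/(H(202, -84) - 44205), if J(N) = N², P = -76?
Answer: -5776/44381 ≈ -0.13015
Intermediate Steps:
J(P)/(H(202, -84) - 44205) = (-76)²/(-176 - 44205) = 5776/(-44381) = 5776*(-1/44381) = -5776/44381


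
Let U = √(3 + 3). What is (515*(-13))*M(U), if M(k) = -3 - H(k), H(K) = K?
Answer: 20085 + 6695*√6 ≈ 36484.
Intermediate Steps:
U = √6 ≈ 2.4495
M(k) = -3 - k
(515*(-13))*M(U) = (515*(-13))*(-3 - √6) = -6695*(-3 - √6) = 20085 + 6695*√6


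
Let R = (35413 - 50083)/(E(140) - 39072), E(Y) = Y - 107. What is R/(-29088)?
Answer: -815/63087024 ≈ -1.2919e-5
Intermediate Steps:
E(Y) = -107 + Y
R = 4890/13013 (R = (35413 - 50083)/((-107 + 140) - 39072) = -14670/(33 - 39072) = -14670/(-39039) = -14670*(-1/39039) = 4890/13013 ≈ 0.37578)
R/(-29088) = (4890/13013)/(-29088) = (4890/13013)*(-1/29088) = -815/63087024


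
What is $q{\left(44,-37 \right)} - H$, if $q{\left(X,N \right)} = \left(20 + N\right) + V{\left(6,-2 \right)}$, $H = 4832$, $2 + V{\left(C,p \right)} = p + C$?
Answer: $-4847$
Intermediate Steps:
$V{\left(C,p \right)} = -2 + C + p$ ($V{\left(C,p \right)} = -2 + \left(p + C\right) = -2 + \left(C + p\right) = -2 + C + p$)
$q{\left(X,N \right)} = 22 + N$ ($q{\left(X,N \right)} = \left(20 + N\right) - -2 = \left(20 + N\right) + 2 = 22 + N$)
$q{\left(44,-37 \right)} - H = \left(22 - 37\right) - 4832 = -15 - 4832 = -4847$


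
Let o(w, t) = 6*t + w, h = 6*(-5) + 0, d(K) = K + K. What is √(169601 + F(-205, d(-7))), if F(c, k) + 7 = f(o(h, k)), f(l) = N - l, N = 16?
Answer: 2*√42431 ≈ 411.98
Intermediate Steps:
d(K) = 2*K
h = -30 (h = -30 + 0 = -30)
o(w, t) = w + 6*t
f(l) = 16 - l
F(c, k) = 39 - 6*k (F(c, k) = -7 + (16 - (-30 + 6*k)) = -7 + (16 + (30 - 6*k)) = -7 + (46 - 6*k) = 39 - 6*k)
√(169601 + F(-205, d(-7))) = √(169601 + (39 - 12*(-7))) = √(169601 + (39 - 6*(-14))) = √(169601 + (39 + 84)) = √(169601 + 123) = √169724 = 2*√42431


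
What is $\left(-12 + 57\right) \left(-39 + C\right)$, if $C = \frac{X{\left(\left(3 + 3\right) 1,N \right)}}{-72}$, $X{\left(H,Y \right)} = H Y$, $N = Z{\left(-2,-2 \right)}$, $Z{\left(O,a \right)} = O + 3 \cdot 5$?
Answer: $- \frac{7215}{4} \approx -1803.8$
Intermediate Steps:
$Z{\left(O,a \right)} = 15 + O$ ($Z{\left(O,a \right)} = O + 15 = 15 + O$)
$N = 13$ ($N = 15 - 2 = 13$)
$C = - \frac{13}{12}$ ($C = \frac{\left(3 + 3\right) 1 \cdot 13}{-72} = 6 \cdot 1 \cdot 13 \left(- \frac{1}{72}\right) = 6 \cdot 13 \left(- \frac{1}{72}\right) = 78 \left(- \frac{1}{72}\right) = - \frac{13}{12} \approx -1.0833$)
$\left(-12 + 57\right) \left(-39 + C\right) = \left(-12 + 57\right) \left(-39 - \frac{13}{12}\right) = 45 \left(- \frac{481}{12}\right) = - \frac{7215}{4}$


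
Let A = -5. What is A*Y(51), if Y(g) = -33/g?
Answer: 55/17 ≈ 3.2353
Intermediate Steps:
A*Y(51) = -(-165)/51 = -5*(-11/17) = 55/17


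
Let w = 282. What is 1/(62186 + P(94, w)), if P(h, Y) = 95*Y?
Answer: 1/88976 ≈ 1.1239e-5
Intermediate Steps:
1/(62186 + P(94, w)) = 1/(62186 + 95*282) = 1/(62186 + 26790) = 1/88976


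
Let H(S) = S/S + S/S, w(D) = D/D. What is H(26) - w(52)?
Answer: 1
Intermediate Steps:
w(D) = 1
H(S) = 2 (H(S) = 1 + 1 = 2)
H(26) - w(52) = 2 - 1*1 = 2 - 1 = 1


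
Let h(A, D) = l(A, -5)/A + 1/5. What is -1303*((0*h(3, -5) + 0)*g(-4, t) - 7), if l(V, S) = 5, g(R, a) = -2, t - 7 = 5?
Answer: 9121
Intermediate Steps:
t = 12 (t = 7 + 5 = 12)
h(A, D) = ⅕ + 5/A (h(A, D) = 5/A + 1/5 = 5/A + 1*(⅕) = 5/A + ⅕ = ⅕ + 5/A)
-1303*((0*h(3, -5) + 0)*g(-4, t) - 7) = -1303*((0*((⅕)*(25 + 3)/3) + 0)*(-2) - 7) = -1303*((0*((⅕)*(⅓)*28) + 0)*(-2) - 7) = -1303*((0*(28/15) + 0)*(-2) - 7) = -1303*((0 + 0)*(-2) - 7) = -1303*(0*(-2) - 7) = -1303*(0 - 7) = -1303*(-7) = 9121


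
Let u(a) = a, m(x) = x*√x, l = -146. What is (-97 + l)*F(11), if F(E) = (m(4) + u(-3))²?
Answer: -6075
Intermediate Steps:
m(x) = x^(3/2)
F(E) = 25 (F(E) = (4^(3/2) - 3)² = (8 - 3)² = 5² = 25)
(-97 + l)*F(11) = (-97 - 146)*25 = -243*25 = -6075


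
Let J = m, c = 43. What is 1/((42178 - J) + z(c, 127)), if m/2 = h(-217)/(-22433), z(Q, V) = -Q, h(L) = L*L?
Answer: 22433/945308633 ≈ 2.3731e-5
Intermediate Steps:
h(L) = L²
m = -94178/22433 (m = 2*((-217)²/(-22433)) = 2*(47089*(-1/22433)) = 2*(-47089/22433) = -94178/22433 ≈ -4.1982)
J = -94178/22433 ≈ -4.1982
1/((42178 - J) + z(c, 127)) = 1/((42178 - 1*(-94178/22433)) - 1*43) = 1/((42178 + 94178/22433) - 43) = 1/(946273252/22433 - 43) = 1/(945308633/22433) = 22433/945308633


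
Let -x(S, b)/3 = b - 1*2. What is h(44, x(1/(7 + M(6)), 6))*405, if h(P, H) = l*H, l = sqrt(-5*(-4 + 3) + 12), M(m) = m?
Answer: -4860*sqrt(17) ≈ -20038.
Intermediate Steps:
l = sqrt(17) (l = sqrt(-5*(-1) + 12) = sqrt(5 + 12) = sqrt(17) ≈ 4.1231)
x(S, b) = 6 - 3*b (x(S, b) = -3*(b - 1*2) = -3*(b - 2) = -3*(-2 + b) = 6 - 3*b)
h(P, H) = H*sqrt(17) (h(P, H) = sqrt(17)*H = H*sqrt(17))
h(44, x(1/(7 + M(6)), 6))*405 = ((6 - 3*6)*sqrt(17))*405 = ((6 - 18)*sqrt(17))*405 = -12*sqrt(17)*405 = -4860*sqrt(17)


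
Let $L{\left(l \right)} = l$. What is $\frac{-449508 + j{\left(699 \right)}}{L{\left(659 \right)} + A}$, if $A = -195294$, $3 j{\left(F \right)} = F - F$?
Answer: $\frac{449508}{194635} \approx 2.3095$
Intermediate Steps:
$j{\left(F \right)} = 0$ ($j{\left(F \right)} = \frac{F - F}{3} = \frac{1}{3} \cdot 0 = 0$)
$\frac{-449508 + j{\left(699 \right)}}{L{\left(659 \right)} + A} = \frac{-449508 + 0}{659 - 195294} = - \frac{449508}{-194635} = \left(-449508\right) \left(- \frac{1}{194635}\right) = \frac{449508}{194635}$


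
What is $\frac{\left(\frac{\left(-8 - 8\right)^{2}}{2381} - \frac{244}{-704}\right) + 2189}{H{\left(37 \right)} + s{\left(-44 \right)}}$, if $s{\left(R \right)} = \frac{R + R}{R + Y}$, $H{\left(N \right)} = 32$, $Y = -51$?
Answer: $\frac{87162868695}{1310807168} \approx 66.496$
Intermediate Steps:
$s{\left(R \right)} = \frac{2 R}{-51 + R}$ ($s{\left(R \right)} = \frac{R + R}{R - 51} = \frac{2 R}{-51 + R}$)
$\frac{\left(\frac{\left(-8 - 8\right)^{2}}{2381} - \frac{244}{-704}\right) + 2189}{H{\left(37 \right)} + s{\left(-44 \right)}} = \frac{\left(\frac{\left(-8 - 8\right)^{2}}{2381} - \frac{244}{-704}\right) + 2189}{32 + 2 \left(-44\right) \frac{1}{-51 - 44}} = \frac{\left(\left(-16\right)^{2} \cdot \frac{1}{2381} - - \frac{61}{176}\right) + 2189}{32 + 2 \left(-44\right) \frac{1}{-95}} = \frac{\left(256 \cdot \frac{1}{2381} + \frac{61}{176}\right) + 2189}{32 + 2 \left(-44\right) \left(- \frac{1}{95}\right)} = \frac{\left(\frac{256}{2381} + \frac{61}{176}\right) + 2189}{32 + \frac{88}{95}} = \frac{\frac{190297}{419056} + 2189}{\frac{3128}{95}} = \frac{917503881}{419056} \cdot \frac{95}{3128} = \frac{87162868695}{1310807168}$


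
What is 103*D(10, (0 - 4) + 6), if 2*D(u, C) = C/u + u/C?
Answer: 1339/5 ≈ 267.80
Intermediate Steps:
D(u, C) = C/(2*u) + u/(2*C) (D(u, C) = (C/u + u/C)/2 = C/(2*u) + u/(2*C))
103*D(10, (0 - 4) + 6) = 103*((½)*((0 - 4) + 6)/10 + (½)*10/((0 - 4) + 6)) = 103*((½)*(-4 + 6)*(⅒) + (½)*10/(-4 + 6)) = 103*((½)*2*(⅒) + (½)*10/2) = 103*(⅒ + (½)*10*(½)) = 103*(⅒ + 5/2) = 103*(13/5) = 1339/5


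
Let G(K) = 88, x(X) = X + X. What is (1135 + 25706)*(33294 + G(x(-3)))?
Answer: 896006262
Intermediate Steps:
x(X) = 2*X
(1135 + 25706)*(33294 + G(x(-3))) = (1135 + 25706)*(33294 + 88) = 26841*33382 = 896006262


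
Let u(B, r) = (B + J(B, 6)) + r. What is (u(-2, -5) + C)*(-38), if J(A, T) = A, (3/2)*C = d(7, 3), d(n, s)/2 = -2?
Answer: 1330/3 ≈ 443.33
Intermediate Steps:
d(n, s) = -4 (d(n, s) = 2*(-2) = -4)
C = -8/3 (C = (⅔)*(-4) = -8/3 ≈ -2.6667)
u(B, r) = r + 2*B (u(B, r) = (B + B) + r = 2*B + r = r + 2*B)
(u(-2, -5) + C)*(-38) = ((-5 + 2*(-2)) - 8/3)*(-38) = ((-5 - 4) - 8/3)*(-38) = (-9 - 8/3)*(-38) = -35/3*(-38) = 1330/3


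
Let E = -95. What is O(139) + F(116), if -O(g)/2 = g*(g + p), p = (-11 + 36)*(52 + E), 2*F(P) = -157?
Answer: 520259/2 ≈ 2.6013e+5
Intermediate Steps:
F(P) = -157/2 (F(P) = (1/2)*(-157) = -157/2)
p = -1075 (p = (-11 + 36)*(52 - 95) = 25*(-43) = -1075)
O(g) = -2*g*(-1075 + g) (O(g) = -2*g*(g - 1075) = -2*g*(-1075 + g))
O(139) + F(116) = 2*139*(1075 - 1*139) - 157/2 = 2*139*(1075 - 139) - 157/2 = 2*139*936 - 157/2 = 260208 - 157/2 = 520259/2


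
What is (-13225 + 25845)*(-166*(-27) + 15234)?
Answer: 248815920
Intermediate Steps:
(-13225 + 25845)*(-166*(-27) + 15234) = 12620*(4482 + 15234) = 12620*19716 = 248815920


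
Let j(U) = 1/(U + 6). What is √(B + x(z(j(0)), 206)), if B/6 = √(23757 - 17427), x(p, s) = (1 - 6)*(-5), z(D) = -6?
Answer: √(25 + 6*√6330) ≈ 22.414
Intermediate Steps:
j(U) = 1/(6 + U)
x(p, s) = 25 (x(p, s) = -5*(-5) = 25)
B = 6*√6330 (B = 6*√(23757 - 17427) = 6*√6330 ≈ 477.37)
√(B + x(z(j(0)), 206)) = √(6*√6330 + 25) = √(25 + 6*√6330)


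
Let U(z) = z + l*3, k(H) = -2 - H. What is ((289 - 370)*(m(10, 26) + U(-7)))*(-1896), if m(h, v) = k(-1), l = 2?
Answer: -307152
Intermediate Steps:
m(h, v) = -1 (m(h, v) = -2 - 1*(-1) = -2 + 1 = -1)
U(z) = 6 + z (U(z) = z + 2*3 = z + 6 = 6 + z)
((289 - 370)*(m(10, 26) + U(-7)))*(-1896) = ((289 - 370)*(-1 + (6 - 7)))*(-1896) = -81*(-1 - 1)*(-1896) = -81*(-2)*(-1896) = 162*(-1896) = -307152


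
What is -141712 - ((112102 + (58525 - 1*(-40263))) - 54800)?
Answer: -297802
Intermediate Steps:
-141712 - ((112102 + (58525 - 1*(-40263))) - 54800) = -141712 - ((112102 + (58525 + 40263)) - 54800) = -141712 - ((112102 + 98788) - 54800) = -141712 - (210890 - 54800) = -141712 - 1*156090 = -141712 - 156090 = -297802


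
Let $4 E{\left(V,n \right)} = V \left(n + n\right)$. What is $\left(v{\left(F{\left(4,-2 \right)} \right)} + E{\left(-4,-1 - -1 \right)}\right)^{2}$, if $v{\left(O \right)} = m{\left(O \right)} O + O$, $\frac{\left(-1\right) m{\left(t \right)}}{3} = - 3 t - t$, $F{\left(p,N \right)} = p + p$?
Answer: $602176$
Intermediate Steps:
$F{\left(p,N \right)} = 2 p$
$m{\left(t \right)} = 12 t$ ($m{\left(t \right)} = - 3 \left(- 3 t - t\right) = - 3 \left(- 4 t\right) = 12 t$)
$E{\left(V,n \right)} = \frac{V n}{2}$ ($E{\left(V,n \right)} = \frac{V \left(n + n\right)}{4} = \frac{V 2 n}{4} = \frac{2 V n}{4} = \frac{V n}{2}$)
$v{\left(O \right)} = O + 12 O^{2}$ ($v{\left(O \right)} = 12 O O + O = 12 O^{2} + O = O + 12 O^{2}$)
$\left(v{\left(F{\left(4,-2 \right)} \right)} + E{\left(-4,-1 - -1 \right)}\right)^{2} = \left(2 \cdot 4 \left(1 + 12 \cdot 2 \cdot 4\right) + \frac{1}{2} \left(-4\right) \left(-1 - -1\right)\right)^{2} = \left(8 \left(1 + 12 \cdot 8\right) + \frac{1}{2} \left(-4\right) \left(-1 + 1\right)\right)^{2} = \left(8 \left(1 + 96\right) + \frac{1}{2} \left(-4\right) 0\right)^{2} = \left(8 \cdot 97 + 0\right)^{2} = \left(776 + 0\right)^{2} = 776^{2} = 602176$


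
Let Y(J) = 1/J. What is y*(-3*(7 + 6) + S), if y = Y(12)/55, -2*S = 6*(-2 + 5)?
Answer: -4/55 ≈ -0.072727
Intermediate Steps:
S = -9 (S = -3*(-2 + 5) = -3*3 = -½*18 = -9)
y = 1/660 (y = 1/(12*55) = (1/12)*(1/55) = 1/660 ≈ 0.0015152)
y*(-3*(7 + 6) + S) = (-3*(7 + 6) - 9)/660 = (-3*13 - 9)/660 = (-39 - 9)/660 = (1/660)*(-48) = -4/55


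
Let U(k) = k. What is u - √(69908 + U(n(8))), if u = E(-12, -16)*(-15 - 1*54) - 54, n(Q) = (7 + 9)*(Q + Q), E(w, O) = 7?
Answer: -537 - 6*√1949 ≈ -801.88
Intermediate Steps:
n(Q) = 32*Q (n(Q) = 16*(2*Q) = 32*Q)
u = -537 (u = 7*(-15 - 1*54) - 54 = 7*(-15 - 54) - 54 = 7*(-69) - 54 = -483 - 54 = -537)
u - √(69908 + U(n(8))) = -537 - √(69908 + 32*8) = -537 - √(69908 + 256) = -537 - √70164 = -537 - 6*√1949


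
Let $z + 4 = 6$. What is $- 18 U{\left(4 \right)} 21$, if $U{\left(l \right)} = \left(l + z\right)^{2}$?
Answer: $-13608$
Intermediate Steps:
$z = 2$ ($z = -4 + 6 = 2$)
$U{\left(l \right)} = \left(2 + l\right)^{2}$ ($U{\left(l \right)} = \left(l + 2\right)^{2} = \left(2 + l\right)^{2}$)
$- 18 U{\left(4 \right)} 21 = - 18 \left(2 + 4\right)^{2} \cdot 21 = - 18 \cdot 6^{2} \cdot 21 = \left(-18\right) 36 \cdot 21 = \left(-648\right) 21 = -13608$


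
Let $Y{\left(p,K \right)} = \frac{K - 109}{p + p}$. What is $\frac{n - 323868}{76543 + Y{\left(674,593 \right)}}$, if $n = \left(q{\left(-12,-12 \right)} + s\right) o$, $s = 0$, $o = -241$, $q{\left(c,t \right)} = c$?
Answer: $- \frac{13521114}{3224389} \approx -4.1934$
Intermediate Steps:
$n = 2892$ ($n = \left(-12 + 0\right) \left(-241\right) = \left(-12\right) \left(-241\right) = 2892$)
$Y{\left(p,K \right)} = \frac{-109 + K}{2 p}$
$\frac{n - 323868}{76543 + Y{\left(674,593 \right)}} = \frac{2892 - 323868}{76543 + \frac{-109 + 593}{2 \cdot 674}} = - \frac{320976}{76543 + \frac{1}{2} \cdot \frac{1}{674} \cdot 484} = - \frac{320976}{76543 + \frac{121}{337}} = - \frac{320976}{\frac{25795112}{337}} = \left(-320976\right) \frac{337}{25795112} = - \frac{13521114}{3224389}$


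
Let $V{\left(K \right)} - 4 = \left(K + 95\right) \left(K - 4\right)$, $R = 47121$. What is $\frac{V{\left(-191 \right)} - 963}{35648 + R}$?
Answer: $\frac{17761}{82769} \approx 0.21459$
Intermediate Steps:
$V{\left(K \right)} = 4 + \left(-4 + K\right) \left(95 + K\right)$ ($V{\left(K \right)} = 4 + \left(K + 95\right) \left(K - 4\right) = 4 + \left(95 + K\right) \left(-4 + K\right) = 4 + \left(-4 + K\right) \left(95 + K\right)$)
$\frac{V{\left(-191 \right)} - 963}{35648 + R} = \frac{\left(-376 + \left(-191\right)^{2} + 91 \left(-191\right)\right) - 963}{35648 + 47121} = \frac{\left(-376 + 36481 - 17381\right) - 963}{82769} = \left(18724 - 963\right) \frac{1}{82769} = 17761 \cdot \frac{1}{82769} = \frac{17761}{82769}$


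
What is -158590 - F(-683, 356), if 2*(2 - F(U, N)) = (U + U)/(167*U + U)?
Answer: -26643455/168 ≈ -1.5859e+5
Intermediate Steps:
F(U, N) = 335/168 (F(U, N) = 2 - (U + U)/(2*(167*U + U)) = 2 - 2*U/(2*(168*U)) = 2 - 2*U*1/(168*U)/2 = 2 - 1/2*1/84 = 2 - 1/168 = 335/168)
-158590 - F(-683, 356) = -158590 - 1*335/168 = -158590 - 335/168 = -26643455/168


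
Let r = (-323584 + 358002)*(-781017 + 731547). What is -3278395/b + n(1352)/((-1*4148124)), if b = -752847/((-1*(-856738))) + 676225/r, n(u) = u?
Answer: 495939372726780130730404414/132990998079788776977 ≈ 3.7291e+6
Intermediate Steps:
r = -1702658460 (r = 34418*(-49470) = -1702658460)
b = -128242066128967/145873220370348 (b = -752847/((-1*(-856738))) + 676225/(-1702658460) = -752847/856738 + 676225*(-1/1702658460) = -752847*1/856738 - 135245/340531692 = -752847/856738 - 135245/340531692 = -128242066128967/145873220370348 ≈ -0.87913)
-3278395/b + n(1352)/((-1*4148124)) = -3278395/(-128242066128967/145873220370348) + 1352/((-1*4148124)) = -3278395*(-145873220370348/128242066128967) + 1352/(-4148124) = 478230036296047031460/128242066128967 + 1352*(-1/4148124) = 478230036296047031460/128242066128967 - 338/1037031 = 495939372726780130730404414/132990998079788776977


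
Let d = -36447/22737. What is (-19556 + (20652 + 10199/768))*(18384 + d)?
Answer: 118690628950349/5820672 ≈ 2.0391e+7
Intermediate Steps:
d = -12149/7579 (d = -36447*1/22737 = -12149/7579 ≈ -1.6030)
(-19556 + (20652 + 10199/768))*(18384 + d) = (-19556 + (20652 + 10199/768))*(18384 - 12149/7579) = (-19556 + (20652 + 10199*(1/768)))*(139320187/7579) = (-19556 + (20652 + 10199/768))*(139320187/7579) = (-19556 + 15870935/768)*(139320187/7579) = (851927/768)*(139320187/7579) = 118690628950349/5820672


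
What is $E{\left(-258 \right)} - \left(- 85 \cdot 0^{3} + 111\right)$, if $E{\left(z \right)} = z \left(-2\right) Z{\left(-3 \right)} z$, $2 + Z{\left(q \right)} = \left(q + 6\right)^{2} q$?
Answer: $3860601$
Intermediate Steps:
$Z{\left(q \right)} = -2 + q \left(6 + q\right)^{2}$ ($Z{\left(q \right)} = -2 + \left(q + 6\right)^{2} q = -2 + \left(6 + q\right)^{2} q = -2 + q \left(6 + q\right)^{2}$)
$E{\left(z \right)} = 58 z^{2}$ ($E{\left(z \right)} = z \left(-2\right) \left(-2 - 3 \left(6 - 3\right)^{2}\right) z = - 2 z \left(-2 - 3 \cdot 3^{2}\right) z = - 2 z \left(-2 - 27\right) z = - 2 z \left(- 29 z\right) = 58 z^{2}$)
$E{\left(-258 \right)} - \left(- 85 \cdot 0^{3} + 111\right) = 58 \left(-258\right)^{2} - \left(- 85 \cdot 0^{3} + 111\right) = 58 \cdot 66564 - \left(\left(-85\right) 0 + 111\right) = 3860712 - \left(0 + 111\right) = 3860712 - 111 = 3860601$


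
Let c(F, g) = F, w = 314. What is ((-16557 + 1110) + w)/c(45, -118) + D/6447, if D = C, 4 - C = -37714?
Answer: -31955047/96705 ≈ -330.44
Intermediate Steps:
C = 37718 (C = 4 - 1*(-37714) = 4 + 37714 = 37718)
D = 37718
((-16557 + 1110) + w)/c(45, -118) + D/6447 = ((-16557 + 1110) + 314)/45 + 37718/6447 = (-15447 + 314)*(1/45) + 37718*(1/6447) = -15133*1/45 + 37718/6447 = -15133/45 + 37718/6447 = -31955047/96705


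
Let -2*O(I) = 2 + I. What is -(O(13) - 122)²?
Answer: -67081/4 ≈ -16770.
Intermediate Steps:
O(I) = -1 - I/2 (O(I) = -(2 + I)/2 = -1 - I/2)
-(O(13) - 122)² = -((-1 - ½*13) - 122)² = -((-1 - 13/2) - 122)² = -(-15/2 - 122)² = -(-259/2)² = -1*67081/4 = -67081/4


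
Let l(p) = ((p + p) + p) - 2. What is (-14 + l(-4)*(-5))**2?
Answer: 3136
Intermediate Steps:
l(p) = -2 + 3*p (l(p) = (2*p + p) - 2 = 3*p - 2 = -2 + 3*p)
(-14 + l(-4)*(-5))**2 = (-14 + (-2 + 3*(-4))*(-5))**2 = (-14 + (-2 - 12)*(-5))**2 = (-14 - 14*(-5))**2 = (-14 + 70)**2 = 56**2 = 3136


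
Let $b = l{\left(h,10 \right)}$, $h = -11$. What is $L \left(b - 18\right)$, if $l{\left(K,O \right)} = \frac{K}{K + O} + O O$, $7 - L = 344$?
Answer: $-31341$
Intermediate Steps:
$L = -337$ ($L = 7 - 344 = -337$)
$l{\left(K,O \right)} = O^{2} + \frac{K}{K + O}$ ($l{\left(K,O \right)} = \frac{K}{K + O} + O^{2} = O^{2} + \frac{K}{K + O}$)
$b = 111$ ($b = \frac{-11 + 10^{3} - 11 \cdot 10^{2}}{-11 + 10} = \frac{-11 + 1000 - 1100}{-1} = - (-11 + 1000 - 1100) = \left(-1\right) \left(-111\right) = 111$)
$L \left(b - 18\right) = - 337 \left(111 - 18\right) = \left(-337\right) 93 = -31341$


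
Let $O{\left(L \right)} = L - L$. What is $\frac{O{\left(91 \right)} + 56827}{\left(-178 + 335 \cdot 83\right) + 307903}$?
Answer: $\frac{56827}{335530} \approx 0.16936$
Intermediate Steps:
$O{\left(L \right)} = 0$
$\frac{O{\left(91 \right)} + 56827}{\left(-178 + 335 \cdot 83\right) + 307903} = \frac{0 + 56827}{\left(-178 + 335 \cdot 83\right) + 307903} = \frac{56827}{\left(-178 + 27805\right) + 307903} = \frac{56827}{27627 + 307903} = \frac{56827}{335530}$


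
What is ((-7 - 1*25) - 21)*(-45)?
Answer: 2385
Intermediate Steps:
((-7 - 1*25) - 21)*(-45) = ((-7 - 25) - 21)*(-45) = (-32 - 21)*(-45) = -53*(-45) = 2385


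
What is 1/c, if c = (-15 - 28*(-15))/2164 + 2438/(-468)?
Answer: -253188/1271573 ≈ -0.19911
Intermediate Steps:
c = -1271573/253188 (c = (-15 + 420)*(1/2164) + 2438*(-1/468) = 405*(1/2164) - 1219/234 = 405/2164 - 1219/234 = -1271573/253188 ≈ -5.0222)
1/c = 1/(-1271573/253188) = -253188/1271573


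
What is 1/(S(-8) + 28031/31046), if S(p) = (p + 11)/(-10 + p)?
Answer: 46569/34285 ≈ 1.3583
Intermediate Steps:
S(p) = (11 + p)/(-10 + p)
1/(S(-8) + 28031/31046) = 1/((11 - 8)/(-10 - 8) + 28031/31046) = 1/(3/(-18) + 28031*(1/31046)) = 1/(-1/18*3 + 28031/31046) = 1/(-⅙ + 28031/31046) = 1/(34285/46569) = 46569/34285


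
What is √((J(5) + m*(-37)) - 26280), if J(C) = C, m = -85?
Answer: 3*I*√2570 ≈ 152.09*I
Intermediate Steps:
√((J(5) + m*(-37)) - 26280) = √((5 - 85*(-37)) - 26280) = √((5 + 3145) - 26280) = √(3150 - 26280) = √(-23130) = 3*I*√2570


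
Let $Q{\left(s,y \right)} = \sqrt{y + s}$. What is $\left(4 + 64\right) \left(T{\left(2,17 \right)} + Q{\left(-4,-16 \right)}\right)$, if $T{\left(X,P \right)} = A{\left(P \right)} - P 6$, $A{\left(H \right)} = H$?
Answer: $-5780 + 136 i \sqrt{5} \approx -5780.0 + 304.11 i$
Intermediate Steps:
$T{\left(X,P \right)} = - 5 P$ ($T{\left(X,P \right)} = P - P 6 = P - 6 P = - 5 P$)
$Q{\left(s,y \right)} = \sqrt{s + y}$
$\left(4 + 64\right) \left(T{\left(2,17 \right)} + Q{\left(-4,-16 \right)}\right) = \left(4 + 64\right) \left(\left(-5\right) 17 + \sqrt{-4 - 16}\right) = 68 \left(-85 + \sqrt{-20}\right) = 68 \left(-85 + 2 i \sqrt{5}\right) = -5780 + 136 i \sqrt{5}$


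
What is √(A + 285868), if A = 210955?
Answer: √496823 ≈ 704.86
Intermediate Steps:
√(A + 285868) = √(210955 + 285868) = √496823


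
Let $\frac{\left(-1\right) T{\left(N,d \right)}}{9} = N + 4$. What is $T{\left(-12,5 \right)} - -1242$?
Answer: $1314$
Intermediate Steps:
$T{\left(N,d \right)} = -36 - 9 N$ ($T{\left(N,d \right)} = - 9 \left(N + 4\right) = - 9 \left(4 + N\right) = -36 - 9 N$)
$T{\left(-12,5 \right)} - -1242 = \left(-36 - -108\right) - -1242 = \left(-36 + 108\right) + 1242 = 72 + 1242 = 1314$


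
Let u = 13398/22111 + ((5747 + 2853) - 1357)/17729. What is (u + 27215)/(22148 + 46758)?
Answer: 5334419384350/13505779927307 ≈ 0.39497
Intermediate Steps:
u = 397683115/392005919 (u = 13398*(1/22111) + (8600 - 1357)*(1/17729) = 13398/22111 + 7243*(1/17729) = 13398/22111 + 7243/17729 = 397683115/392005919 ≈ 1.0145)
(u + 27215)/(22148 + 46758) = (397683115/392005919 + 27215)/(22148 + 46758) = (10668838768700/392005919)/68906 = (10668838768700/392005919)*(1/68906) = 5334419384350/13505779927307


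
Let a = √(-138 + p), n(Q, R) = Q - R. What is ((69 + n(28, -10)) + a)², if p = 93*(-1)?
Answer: (107 + I*√231)² ≈ 11218.0 + 3252.5*I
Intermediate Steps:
p = -93
a = I*√231 (a = √(-138 - 93) = √(-231) = I*√231 ≈ 15.199*I)
((69 + n(28, -10)) + a)² = ((69 + (28 - 1*(-10))) + I*√231)² = ((69 + (28 + 10)) + I*√231)² = ((69 + 38) + I*√231)² = (107 + I*√231)²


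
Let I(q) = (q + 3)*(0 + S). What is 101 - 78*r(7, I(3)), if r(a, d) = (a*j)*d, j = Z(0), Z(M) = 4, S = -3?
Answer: 39413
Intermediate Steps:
j = 4
I(q) = -9 - 3*q (I(q) = (q + 3)*(0 - 3) = (3 + q)*(-3) = -9 - 3*q)
r(a, d) = 4*a*d (r(a, d) = (a*4)*d = (4*a)*d = 4*a*d)
101 - 78*r(7, I(3)) = 101 - 312*7*(-9 - 3*3) = 101 - 312*7*(-9 - 9) = 101 - 312*7*(-18) = 101 - 78*(-504) = 101 + 39312 = 39413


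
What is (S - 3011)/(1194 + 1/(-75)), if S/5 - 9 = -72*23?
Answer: -843450/89549 ≈ -9.4189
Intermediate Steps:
S = -8235 (S = 45 + 5*(-72*23) = 45 + 5*(-1656) = 45 - 8280 = -8235)
(S - 3011)/(1194 + 1/(-75)) = (-8235 - 3011)/(1194 + 1/(-75)) = -11246/(1194 - 1/75) = -11246/89549/75 = -11246*75/89549 = -843450/89549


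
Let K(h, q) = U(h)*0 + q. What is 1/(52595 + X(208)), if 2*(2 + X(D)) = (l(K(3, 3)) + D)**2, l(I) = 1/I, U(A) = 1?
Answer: 18/1337299 ≈ 1.3460e-5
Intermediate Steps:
K(h, q) = q (K(h, q) = 1*0 + q = 0 + q = q)
X(D) = -2 + (1/3 + D)**2/2
1/(52595 + X(208)) = 1/(52595 + (-2 + (1 + 3*208)**2/18)) = 1/(52595 + (-2 + (1 + 624)**2/18)) = 1/(52595 + (-2 + (1/18)*625**2)) = 1/(52595 + (-2 + (1/18)*390625)) = 1/(52595 + (-2 + 390625/18)) = 1/(52595 + 390589/18) = 1/(1337299/18) = 18/1337299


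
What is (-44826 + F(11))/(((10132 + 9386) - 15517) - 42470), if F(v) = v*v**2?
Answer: 43495/38469 ≈ 1.1307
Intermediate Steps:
F(v) = v**3
(-44826 + F(11))/(((10132 + 9386) - 15517) - 42470) = (-44826 + 11**3)/(((10132 + 9386) - 15517) - 42470) = (-44826 + 1331)/((19518 - 15517) - 42470) = -43495/(4001 - 42470) = -43495/(-38469) = -43495*(-1/38469) = 43495/38469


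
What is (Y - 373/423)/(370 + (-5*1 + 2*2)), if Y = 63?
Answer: 26276/156087 ≈ 0.16834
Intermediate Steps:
(Y - 373/423)/(370 + (-5*1 + 2*2)) = (63 - 373/423)/(370 + (-5*1 + 2*2)) = (63 - 373*1/423)/(370 + (-5 + 4)) = (63 - 373/423)/(370 - 1) = (26276/423)/369 = (26276/423)*(1/369) = 26276/156087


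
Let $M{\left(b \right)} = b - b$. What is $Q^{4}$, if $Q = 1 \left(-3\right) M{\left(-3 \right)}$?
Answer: $0$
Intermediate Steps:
$M{\left(b \right)} = 0$
$Q = 0$ ($Q = 1 \left(-3\right) 0 = \left(-3\right) 0 = 0$)
$Q^{4} = 0^{4} = 0$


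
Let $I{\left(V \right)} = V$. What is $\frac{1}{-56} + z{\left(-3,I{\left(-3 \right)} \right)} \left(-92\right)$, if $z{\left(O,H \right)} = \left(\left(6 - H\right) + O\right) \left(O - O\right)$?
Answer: $- \frac{1}{56} \approx -0.017857$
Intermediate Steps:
$z{\left(O,H \right)} = 0$ ($z{\left(O,H \right)} = \left(6 + O - H\right) 0 = 0$)
$\frac{1}{-56} + z{\left(-3,I{\left(-3 \right)} \right)} \left(-92\right) = \frac{1}{-56} + 0 \left(-92\right) = - \frac{1}{56} + 0 = - \frac{1}{56}$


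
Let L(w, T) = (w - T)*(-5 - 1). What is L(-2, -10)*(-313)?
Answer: 15024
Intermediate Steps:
L(w, T) = -6*w + 6*T (L(w, T) = (w - T)*(-6) = -6*w + 6*T)
L(-2, -10)*(-313) = (-6*(-2) + 6*(-10))*(-313) = (12 - 60)*(-313) = -48*(-313) = 15024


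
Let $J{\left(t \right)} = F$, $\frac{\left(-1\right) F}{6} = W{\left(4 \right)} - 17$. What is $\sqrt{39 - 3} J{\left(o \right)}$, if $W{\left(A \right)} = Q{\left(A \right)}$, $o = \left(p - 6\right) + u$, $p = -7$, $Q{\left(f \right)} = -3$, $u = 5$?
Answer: $720$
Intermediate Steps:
$o = -8$ ($o = \left(-7 - 6\right) + 5 = -13 + 5 = -8$)
$W{\left(A \right)} = -3$
$F = 120$ ($F = - 6 \left(-3 - 17\right) = \left(-6\right) \left(-20\right) = 120$)
$J{\left(t \right)} = 120$
$\sqrt{39 - 3} J{\left(o \right)} = \sqrt{39 - 3} \cdot 120 = \sqrt{36} \cdot 120 = 6 \cdot 120 = 720$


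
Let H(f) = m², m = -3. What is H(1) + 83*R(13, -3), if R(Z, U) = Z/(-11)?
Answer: -980/11 ≈ -89.091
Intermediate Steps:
R(Z, U) = -Z/11 (R(Z, U) = Z*(-1/11) = -Z/11)
H(f) = 9 (H(f) = (-3)² = 9)
H(1) + 83*R(13, -3) = 9 + 83*(-1/11*13) = 9 + 83*(-13/11) = 9 - 1079/11 = -980/11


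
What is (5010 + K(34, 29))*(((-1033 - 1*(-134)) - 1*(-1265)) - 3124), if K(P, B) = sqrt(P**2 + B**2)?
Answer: -13817580 - 2758*sqrt(1997) ≈ -1.3941e+7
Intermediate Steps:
K(P, B) = sqrt(B**2 + P**2)
(5010 + K(34, 29))*(((-1033 - 1*(-134)) - 1*(-1265)) - 3124) = (5010 + sqrt(29**2 + 34**2))*(((-1033 - 1*(-134)) - 1*(-1265)) - 3124) = (5010 + sqrt(841 + 1156))*(((-1033 + 134) + 1265) - 3124) = (5010 + sqrt(1997))*((-899 + 1265) - 3124) = (5010 + sqrt(1997))*(366 - 3124) = (5010 + sqrt(1997))*(-2758) = -13817580 - 2758*sqrt(1997)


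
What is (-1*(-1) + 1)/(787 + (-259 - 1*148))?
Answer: 1/190 ≈ 0.0052632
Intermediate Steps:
(-1*(-1) + 1)/(787 + (-259 - 1*148)) = (1 + 1)/(787 + (-259 - 148)) = 2/(787 - 407) = 2/380 = (1/380)*2 = 1/190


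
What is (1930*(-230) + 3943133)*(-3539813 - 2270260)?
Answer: -20330799174009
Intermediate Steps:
(1930*(-230) + 3943133)*(-3539813 - 2270260) = (-443900 + 3943133)*(-5810073) = 3499233*(-5810073) = -20330799174009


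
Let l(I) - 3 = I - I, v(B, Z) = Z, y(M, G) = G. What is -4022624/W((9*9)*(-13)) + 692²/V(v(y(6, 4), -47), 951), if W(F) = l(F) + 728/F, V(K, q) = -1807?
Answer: -588868954576/337909 ≈ -1.7427e+6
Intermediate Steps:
l(I) = 3 (l(I) = 3 + (I - I) = 3 + 0 = 3)
W(F) = 3 + 728/F
-4022624/W((9*9)*(-13)) + 692²/V(v(y(6, 4), -47), 951) = -4022624/(3 + 728/(((9*9)*(-13)))) + 692²/(-1807) = -4022624/(3 + 728/((81*(-13)))) + 478864*(-1/1807) = -4022624/(3 + 728/(-1053)) - 478864/1807 = -4022624/(3 + 728*(-1/1053)) - 478864/1807 = -4022624/(3 - 56/81) - 478864/1807 = -4022624/187/81 - 478864/1807 = -4022624*81/187 - 478864/1807 = -325832544/187 - 478864/1807 = -588868954576/337909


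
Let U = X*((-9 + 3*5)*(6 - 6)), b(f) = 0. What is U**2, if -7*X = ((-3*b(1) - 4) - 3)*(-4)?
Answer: 0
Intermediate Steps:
X = -4 (X = -((-3*0 - 4) - 3)*(-4)/7 = -((0 - 4) - 3)*(-4)/7 = -(-4 - 3)*(-4)/7 = -(-1)*(-4) = -1/7*28 = -4)
U = 0 (U = -4*(-9 + 3*5)*(6 - 6) = -4*(-9 + 15)*0 = -24*0 = -4*0 = 0)
U**2 = 0**2 = 0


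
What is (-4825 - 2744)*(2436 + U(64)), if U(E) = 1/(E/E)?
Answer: -18445653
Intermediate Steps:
U(E) = 1 (U(E) = 1/1 = 1)
(-4825 - 2744)*(2436 + U(64)) = (-4825 - 2744)*(2436 + 1) = -7569*2437 = -18445653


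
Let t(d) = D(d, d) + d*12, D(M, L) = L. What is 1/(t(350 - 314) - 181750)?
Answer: -1/181282 ≈ -5.5163e-6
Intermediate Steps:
t(d) = 13*d (t(d) = d + d*12 = d + 12*d = 13*d)
1/(t(350 - 314) - 181750) = 1/(13*(350 - 314) - 181750) = 1/(13*36 - 181750) = 1/(468 - 181750) = 1/(-181282) = -1/181282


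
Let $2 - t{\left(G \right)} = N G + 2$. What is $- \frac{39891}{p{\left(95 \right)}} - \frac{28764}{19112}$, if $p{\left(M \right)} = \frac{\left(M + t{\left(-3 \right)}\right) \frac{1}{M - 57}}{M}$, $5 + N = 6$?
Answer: $- \frac{344031904749}{234122} \approx -1.4695 \cdot 10^{6}$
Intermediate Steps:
$N = 1$ ($N = -5 + 6 = 1$)
$t{\left(G \right)} = - G$ ($t{\left(G \right)} = 2 - \left(1 G + 2\right) = 2 - \left(G + 2\right) = 2 - \left(2 + G\right) = - G$)
$p{\left(M \right)} = \frac{3 + M}{M \left(-57 + M\right)}$ ($p{\left(M \right)} = \frac{\left(M - -3\right) \frac{1}{M - 57}}{M} = \frac{\left(M + 3\right) \frac{1}{-57 + M}}{M} = \frac{\left(3 + M\right) \frac{1}{-57 + M}}{M} = \frac{\frac{1}{-57 + M} \left(3 + M\right)}{M} = \frac{3 + M}{M \left(-57 + M\right)}$)
$- \frac{39891}{p{\left(95 \right)}} - \frac{28764}{19112} = - \frac{39891}{\frac{1}{95} \frac{1}{-57 + 95} \left(3 + 95\right)} - \frac{28764}{19112} = - \frac{39891}{\frac{1}{95} \cdot \frac{1}{38} \cdot 98} - \frac{7191}{4778} = - \frac{39891}{\frac{49}{1805}} - \frac{7191}{4778} = \left(-39891\right) \frac{1805}{49} - \frac{7191}{4778} = - \frac{72003255}{49} - \frac{7191}{4778} = - \frac{344031904749}{234122}$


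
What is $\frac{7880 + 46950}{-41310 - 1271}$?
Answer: $- \frac{54830}{42581} \approx -1.2877$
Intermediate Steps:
$\frac{7880 + 46950}{-41310 - 1271} = \frac{54830}{-42581} = 54830 \left(- \frac{1}{42581}\right) = - \frac{54830}{42581}$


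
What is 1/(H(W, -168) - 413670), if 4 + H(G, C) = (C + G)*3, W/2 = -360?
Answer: -1/416338 ≈ -2.4019e-6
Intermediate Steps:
W = -720 (W = 2*(-360) = -720)
H(G, C) = -4 + 3*C + 3*G (H(G, C) = -4 + (C + G)*3 = -4 + (3*C + 3*G) = -4 + 3*C + 3*G)
1/(H(W, -168) - 413670) = 1/((-4 + 3*(-168) + 3*(-720)) - 413670) = 1/((-4 - 504 - 2160) - 413670) = 1/(-2668 - 413670) = 1/(-416338) = -1/416338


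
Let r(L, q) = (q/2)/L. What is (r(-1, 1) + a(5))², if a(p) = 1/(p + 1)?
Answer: ⅑ ≈ 0.11111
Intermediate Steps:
r(L, q) = q/(2*L) (r(L, q) = (q*(½))/L = (q/2)/L = q/(2*L))
a(p) = 1/(1 + p)
(r(-1, 1) + a(5))² = ((½)*1/(-1) + 1/(1 + 5))² = ((½)*1*(-1) + 1/6)² = (-½ + ⅙)² = (-⅓)² = ⅑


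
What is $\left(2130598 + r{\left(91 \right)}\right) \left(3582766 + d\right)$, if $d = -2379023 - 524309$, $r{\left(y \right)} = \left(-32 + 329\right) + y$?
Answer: $1447864341924$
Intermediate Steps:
$r{\left(y \right)} = 297 + y$
$d = -2903332$
$\left(2130598 + r{\left(91 \right)}\right) \left(3582766 + d\right) = \left(2130598 + \left(297 + 91\right)\right) \left(3582766 - 2903332\right) = \left(2130598 + 388\right) 679434 = 2130986 \cdot 679434 = 1447864341924$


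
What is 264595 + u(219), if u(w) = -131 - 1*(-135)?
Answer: 264599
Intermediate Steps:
u(w) = 4 (u(w) = -131 + 135 = 4)
264595 + u(219) = 264595 + 4 = 264599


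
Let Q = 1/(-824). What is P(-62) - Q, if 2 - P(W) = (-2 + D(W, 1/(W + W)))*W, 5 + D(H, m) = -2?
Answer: -458143/824 ≈ -556.00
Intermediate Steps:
D(H, m) = -7 (D(H, m) = -5 - 2 = -7)
Q = -1/824 ≈ -0.0012136
P(W) = 2 + 9*W (P(W) = 2 - (-2 - 7)*W = 2 - (-9)*W = 2 + 9*W)
P(-62) - Q = (2 + 9*(-62)) - 1*(-1/824) = (2 - 558) + 1/824 = -556 + 1/824 = -458143/824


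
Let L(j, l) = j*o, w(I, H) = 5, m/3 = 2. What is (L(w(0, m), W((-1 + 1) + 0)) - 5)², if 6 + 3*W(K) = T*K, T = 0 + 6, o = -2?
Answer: 225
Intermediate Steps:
T = 6
m = 6 (m = 3*2 = 6)
W(K) = -2 + 2*K (W(K) = -2 + (6*K)/3 = -2 + 2*K)
L(j, l) = -2*j (L(j, l) = j*(-2) = -2*j)
(L(w(0, m), W((-1 + 1) + 0)) - 5)² = (-2*5 - 5)² = (-10 - 5)² = (-15)² = 225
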